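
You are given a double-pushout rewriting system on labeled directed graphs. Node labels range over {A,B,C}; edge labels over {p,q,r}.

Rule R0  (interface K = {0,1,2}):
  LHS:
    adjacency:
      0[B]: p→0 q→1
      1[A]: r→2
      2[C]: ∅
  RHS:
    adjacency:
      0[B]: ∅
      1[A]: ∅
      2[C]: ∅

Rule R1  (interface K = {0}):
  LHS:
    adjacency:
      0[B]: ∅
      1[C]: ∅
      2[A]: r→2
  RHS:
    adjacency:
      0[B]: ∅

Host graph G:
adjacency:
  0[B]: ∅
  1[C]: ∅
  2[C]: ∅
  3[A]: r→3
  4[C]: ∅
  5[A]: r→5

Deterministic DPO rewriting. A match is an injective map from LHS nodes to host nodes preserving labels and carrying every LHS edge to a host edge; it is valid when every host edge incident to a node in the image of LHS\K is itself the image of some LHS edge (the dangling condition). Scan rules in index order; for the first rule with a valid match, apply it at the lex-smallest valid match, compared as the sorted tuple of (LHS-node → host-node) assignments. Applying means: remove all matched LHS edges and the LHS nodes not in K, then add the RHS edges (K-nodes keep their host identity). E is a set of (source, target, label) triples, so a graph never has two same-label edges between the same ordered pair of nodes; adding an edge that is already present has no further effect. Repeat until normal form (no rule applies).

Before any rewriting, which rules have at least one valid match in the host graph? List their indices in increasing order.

Answer: [R1]

Derivation:
R0: no valid match — LHS pattern not found
R1: 6 valid matches — {0↦0, 1↦1, 2↦3}, {0↦0, 1↦1, 2↦5}, {0↦0, 1↦2, 2↦3} (+3 more)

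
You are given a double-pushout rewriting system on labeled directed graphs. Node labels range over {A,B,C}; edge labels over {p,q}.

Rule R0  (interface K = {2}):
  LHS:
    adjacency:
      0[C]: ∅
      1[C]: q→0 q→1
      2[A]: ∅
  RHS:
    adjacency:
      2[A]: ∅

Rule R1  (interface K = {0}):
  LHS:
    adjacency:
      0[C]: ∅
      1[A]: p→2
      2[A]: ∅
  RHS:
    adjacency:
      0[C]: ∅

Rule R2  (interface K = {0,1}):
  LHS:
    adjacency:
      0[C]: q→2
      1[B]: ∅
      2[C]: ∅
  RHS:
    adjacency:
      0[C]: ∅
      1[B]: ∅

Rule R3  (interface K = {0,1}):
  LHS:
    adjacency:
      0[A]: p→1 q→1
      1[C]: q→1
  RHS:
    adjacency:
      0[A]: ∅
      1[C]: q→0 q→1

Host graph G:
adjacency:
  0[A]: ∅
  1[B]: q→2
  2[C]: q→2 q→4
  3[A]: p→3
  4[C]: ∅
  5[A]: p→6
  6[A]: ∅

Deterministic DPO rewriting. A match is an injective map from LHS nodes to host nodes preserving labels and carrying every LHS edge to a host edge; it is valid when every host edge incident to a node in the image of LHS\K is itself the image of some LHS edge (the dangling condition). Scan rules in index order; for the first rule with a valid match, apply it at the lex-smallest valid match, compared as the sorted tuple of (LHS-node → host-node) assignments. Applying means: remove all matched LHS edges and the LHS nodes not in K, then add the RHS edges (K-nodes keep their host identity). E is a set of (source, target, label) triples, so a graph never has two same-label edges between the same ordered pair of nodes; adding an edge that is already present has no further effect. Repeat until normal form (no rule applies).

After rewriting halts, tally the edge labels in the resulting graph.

Answer: p:1 q:2

Rewrite trace:
[0] host  ⇒  7 nodes, 5 edges  {1-q->2 2-q->2 2-q->4 3-p->3 5-p->6}
[1] R1 @ {0↦2, 1↦5, 2↦6}  ⇒  5 nodes, 4 edges  {1-q->2 2-q->2 2-q->4 3-p->3}
[2] R2 @ {0↦2, 1↦1, 2↦4}  ⇒  4 nodes, 3 edges  {1-q->2 2-q->2 3-p->3}
halt: no rule applies after step 2
NF edges: [(1, 2, 'q'), (2, 2, 'q'), (3, 3, 'p')]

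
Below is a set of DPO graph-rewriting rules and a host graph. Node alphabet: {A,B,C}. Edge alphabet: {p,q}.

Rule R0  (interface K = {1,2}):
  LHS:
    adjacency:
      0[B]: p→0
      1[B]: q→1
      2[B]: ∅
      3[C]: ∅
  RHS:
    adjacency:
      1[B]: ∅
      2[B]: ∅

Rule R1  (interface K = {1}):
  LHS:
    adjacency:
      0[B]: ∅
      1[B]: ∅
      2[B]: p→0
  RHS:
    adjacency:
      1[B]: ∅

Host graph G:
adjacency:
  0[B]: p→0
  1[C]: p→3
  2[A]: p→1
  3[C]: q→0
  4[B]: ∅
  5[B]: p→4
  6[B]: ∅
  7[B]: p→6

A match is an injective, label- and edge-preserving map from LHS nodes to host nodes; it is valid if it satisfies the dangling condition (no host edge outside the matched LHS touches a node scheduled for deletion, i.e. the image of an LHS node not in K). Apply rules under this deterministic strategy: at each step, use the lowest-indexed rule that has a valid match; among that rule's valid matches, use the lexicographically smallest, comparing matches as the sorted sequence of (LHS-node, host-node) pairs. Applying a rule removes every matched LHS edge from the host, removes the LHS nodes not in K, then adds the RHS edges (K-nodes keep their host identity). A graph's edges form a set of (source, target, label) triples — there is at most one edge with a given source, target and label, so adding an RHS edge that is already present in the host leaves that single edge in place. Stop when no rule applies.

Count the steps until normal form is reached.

[0] host  ⇒  8 nodes, 6 edges  {0-p->0 1-p->3 2-p->1 3-q->0 5-p->4 7-p->6}
[1] R1 @ {0↦4, 1↦0, 2↦5}  ⇒  6 nodes, 5 edges  {0-p->0 1-p->3 2-p->1 3-q->0 7-p->6}
[2] R1 @ {0↦6, 1↦0, 2↦7}  ⇒  4 nodes, 4 edges  {0-p->0 1-p->3 2-p->1 3-q->0}
final graph: no rule applies after step 2

Answer: 2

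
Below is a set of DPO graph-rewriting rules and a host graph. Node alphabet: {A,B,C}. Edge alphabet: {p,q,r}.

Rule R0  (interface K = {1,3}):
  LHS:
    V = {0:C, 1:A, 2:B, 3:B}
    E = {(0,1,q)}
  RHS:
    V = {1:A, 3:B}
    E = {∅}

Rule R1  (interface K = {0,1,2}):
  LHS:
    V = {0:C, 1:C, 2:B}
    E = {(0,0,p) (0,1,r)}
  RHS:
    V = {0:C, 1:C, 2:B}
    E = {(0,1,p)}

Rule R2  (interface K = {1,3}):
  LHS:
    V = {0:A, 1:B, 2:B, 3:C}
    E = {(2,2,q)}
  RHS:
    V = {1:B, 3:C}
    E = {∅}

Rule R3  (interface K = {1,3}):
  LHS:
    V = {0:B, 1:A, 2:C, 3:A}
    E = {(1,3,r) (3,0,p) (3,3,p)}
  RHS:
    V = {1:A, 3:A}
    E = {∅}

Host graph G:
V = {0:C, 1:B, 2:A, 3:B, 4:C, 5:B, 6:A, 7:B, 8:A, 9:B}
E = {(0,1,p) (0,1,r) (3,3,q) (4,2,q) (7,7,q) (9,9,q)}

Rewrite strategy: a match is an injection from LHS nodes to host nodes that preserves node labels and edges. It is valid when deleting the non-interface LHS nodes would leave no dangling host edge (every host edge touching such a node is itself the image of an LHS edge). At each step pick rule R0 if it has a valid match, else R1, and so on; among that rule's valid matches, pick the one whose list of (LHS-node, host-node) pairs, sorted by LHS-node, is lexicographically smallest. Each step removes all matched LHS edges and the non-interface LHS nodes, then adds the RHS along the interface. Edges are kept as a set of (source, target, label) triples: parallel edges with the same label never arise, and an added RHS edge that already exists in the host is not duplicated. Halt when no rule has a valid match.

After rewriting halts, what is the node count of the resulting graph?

Answer: 2

Derivation:
[0] host  ⇒  10 nodes, 6 edges  {0-p->1 0-r->1 3-q->3 4-q->2 7-q->7 9-q->9}
[1] R0 @ {0↦4, 1↦2, 2↦5, 3↦1}  ⇒  8 nodes, 5 edges  {0-p->1 0-r->1 3-q->3 7-q->7 9-q->9}
[2] R2 @ {0↦2, 1↦1, 2↦3, 3↦0}  ⇒  6 nodes, 4 edges  {0-p->1 0-r->1 7-q->7 9-q->9}
[3] R2 @ {0↦6, 1↦1, 2↦7, 3↦0}  ⇒  4 nodes, 3 edges  {0-p->1 0-r->1 9-q->9}
[4] R2 @ {0↦8, 1↦1, 2↦9, 3↦0}  ⇒  2 nodes, 2 edges  {0-p->1 0-r->1}
halt: no rule applies after step 4
NF nodes: {0:C, 1:B}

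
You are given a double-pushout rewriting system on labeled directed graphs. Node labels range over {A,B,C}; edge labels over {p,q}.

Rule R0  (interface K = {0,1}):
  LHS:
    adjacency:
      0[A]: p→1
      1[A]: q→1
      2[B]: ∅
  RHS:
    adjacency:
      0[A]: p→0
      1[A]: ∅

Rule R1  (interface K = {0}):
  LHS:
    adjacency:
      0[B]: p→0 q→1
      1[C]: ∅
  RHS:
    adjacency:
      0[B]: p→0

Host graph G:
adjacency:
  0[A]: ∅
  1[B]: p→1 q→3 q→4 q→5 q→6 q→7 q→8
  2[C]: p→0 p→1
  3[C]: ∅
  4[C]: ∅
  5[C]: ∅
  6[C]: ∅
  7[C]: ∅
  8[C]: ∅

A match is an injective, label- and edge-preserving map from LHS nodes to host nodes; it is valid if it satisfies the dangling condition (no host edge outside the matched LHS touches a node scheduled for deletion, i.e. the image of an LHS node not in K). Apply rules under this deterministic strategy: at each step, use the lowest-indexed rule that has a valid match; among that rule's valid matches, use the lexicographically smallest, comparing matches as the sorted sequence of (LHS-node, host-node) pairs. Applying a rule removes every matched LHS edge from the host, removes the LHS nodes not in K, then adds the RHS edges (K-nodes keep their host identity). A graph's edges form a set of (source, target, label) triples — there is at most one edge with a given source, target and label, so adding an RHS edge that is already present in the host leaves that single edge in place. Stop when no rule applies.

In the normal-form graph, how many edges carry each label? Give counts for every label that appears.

Answer: p:3

Steps:
[0] host  ⇒  9 nodes, 9 edges  {1-p->1 1-q->3 1-q->4 1-q->5 1-q->6 1-q->7 1-q->8 2-p->0 2-p->1}
[1] R1 @ {0↦1, 1↦3}  ⇒  8 nodes, 8 edges  {1-p->1 1-q->4 1-q->5 1-q->6 1-q->7 1-q->8 2-p->0 2-p->1}
[2] R1 @ {0↦1, 1↦4}  ⇒  7 nodes, 7 edges  {1-p->1 1-q->5 1-q->6 1-q->7 1-q->8 2-p->0 2-p->1}
[3] R1 @ {0↦1, 1↦5}  ⇒  6 nodes, 6 edges  {1-p->1 1-q->6 1-q->7 1-q->8 2-p->0 2-p->1}
[4] R1 @ {0↦1, 1↦6}  ⇒  5 nodes, 5 edges  {1-p->1 1-q->7 1-q->8 2-p->0 2-p->1}
[5] R1 @ {0↦1, 1↦7}  ⇒  4 nodes, 4 edges  {1-p->1 1-q->8 2-p->0 2-p->1}
[6] R1 @ {0↦1, 1↦8}  ⇒  3 nodes, 3 edges  {1-p->1 2-p->0 2-p->1}
normal form: no rule applies after step 6
NF edges: [(1, 1, 'p'), (2, 0, 'p'), (2, 1, 'p')]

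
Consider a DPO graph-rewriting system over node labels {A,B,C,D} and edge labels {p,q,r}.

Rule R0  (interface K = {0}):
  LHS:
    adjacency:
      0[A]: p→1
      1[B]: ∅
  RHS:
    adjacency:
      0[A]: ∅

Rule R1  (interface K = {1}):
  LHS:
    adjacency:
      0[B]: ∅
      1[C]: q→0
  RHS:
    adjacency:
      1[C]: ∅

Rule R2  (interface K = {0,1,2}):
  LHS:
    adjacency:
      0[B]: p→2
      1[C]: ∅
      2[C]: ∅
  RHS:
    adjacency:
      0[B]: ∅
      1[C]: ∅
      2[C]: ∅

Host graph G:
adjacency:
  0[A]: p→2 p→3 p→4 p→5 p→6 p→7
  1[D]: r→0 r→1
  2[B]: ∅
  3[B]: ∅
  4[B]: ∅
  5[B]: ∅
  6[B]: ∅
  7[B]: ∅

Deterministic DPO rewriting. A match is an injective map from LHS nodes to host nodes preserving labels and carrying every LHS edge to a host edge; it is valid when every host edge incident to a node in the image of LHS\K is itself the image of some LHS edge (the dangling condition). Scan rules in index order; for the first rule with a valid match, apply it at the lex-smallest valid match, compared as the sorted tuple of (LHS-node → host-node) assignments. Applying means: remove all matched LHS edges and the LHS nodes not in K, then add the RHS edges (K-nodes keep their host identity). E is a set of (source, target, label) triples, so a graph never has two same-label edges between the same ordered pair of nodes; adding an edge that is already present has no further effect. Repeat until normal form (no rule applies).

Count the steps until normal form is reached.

start.  V:8 E:8  edges: 0-p->2 0-p->3 0-p->4 0-p->5 0-p->6 0-p->7 1-r->0 1-r->1
1. fire R0 via {0↦0, 1↦2}  →  V:7 E:7  edges: 0-p->3 0-p->4 0-p->5 0-p->6 0-p->7 1-r->0 1-r->1
2. fire R0 via {0↦0, 1↦3}  →  V:6 E:6  edges: 0-p->4 0-p->5 0-p->6 0-p->7 1-r->0 1-r->1
3. fire R0 via {0↦0, 1↦4}  →  V:5 E:5  edges: 0-p->5 0-p->6 0-p->7 1-r->0 1-r->1
4. fire R0 via {0↦0, 1↦5}  →  V:4 E:4  edges: 0-p->6 0-p->7 1-r->0 1-r->1
5. fire R0 via {0↦0, 1↦6}  →  V:3 E:3  edges: 0-p->7 1-r->0 1-r->1
6. fire R0 via {0↦0, 1↦7}  →  V:2 E:2  edges: 1-r->0 1-r->1
final graph: no rule applies after step 6

Answer: 6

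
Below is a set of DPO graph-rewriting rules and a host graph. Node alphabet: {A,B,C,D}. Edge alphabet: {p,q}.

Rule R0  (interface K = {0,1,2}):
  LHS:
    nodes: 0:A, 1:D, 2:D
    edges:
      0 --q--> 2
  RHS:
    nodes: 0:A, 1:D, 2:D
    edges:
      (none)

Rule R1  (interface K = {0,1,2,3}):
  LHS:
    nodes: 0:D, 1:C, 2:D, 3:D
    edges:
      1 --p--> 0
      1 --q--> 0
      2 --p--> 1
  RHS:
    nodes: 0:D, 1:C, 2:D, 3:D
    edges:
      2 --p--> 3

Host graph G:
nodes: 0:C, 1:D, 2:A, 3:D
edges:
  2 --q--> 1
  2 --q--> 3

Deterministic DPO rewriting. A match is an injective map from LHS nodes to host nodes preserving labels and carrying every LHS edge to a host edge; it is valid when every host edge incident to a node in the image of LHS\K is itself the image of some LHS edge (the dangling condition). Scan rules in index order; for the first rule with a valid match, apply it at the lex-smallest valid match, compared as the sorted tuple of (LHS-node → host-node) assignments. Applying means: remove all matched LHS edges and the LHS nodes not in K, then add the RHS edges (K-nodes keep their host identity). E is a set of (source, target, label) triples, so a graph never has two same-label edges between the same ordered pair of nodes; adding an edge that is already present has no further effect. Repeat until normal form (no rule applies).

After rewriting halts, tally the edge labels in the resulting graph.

Answer: (no edges)

Derivation:
start.  V:4 E:2  edges: 2-q->1 2-q->3
1. fire R0 via {0↦2, 1↦1, 2↦3}  →  V:4 E:1  edges: 2-q->1
2. fire R0 via {0↦2, 1↦3, 2↦1}  →  V:4 E:0  edges: ∅
halt: no rule applies after step 2
NF edges: []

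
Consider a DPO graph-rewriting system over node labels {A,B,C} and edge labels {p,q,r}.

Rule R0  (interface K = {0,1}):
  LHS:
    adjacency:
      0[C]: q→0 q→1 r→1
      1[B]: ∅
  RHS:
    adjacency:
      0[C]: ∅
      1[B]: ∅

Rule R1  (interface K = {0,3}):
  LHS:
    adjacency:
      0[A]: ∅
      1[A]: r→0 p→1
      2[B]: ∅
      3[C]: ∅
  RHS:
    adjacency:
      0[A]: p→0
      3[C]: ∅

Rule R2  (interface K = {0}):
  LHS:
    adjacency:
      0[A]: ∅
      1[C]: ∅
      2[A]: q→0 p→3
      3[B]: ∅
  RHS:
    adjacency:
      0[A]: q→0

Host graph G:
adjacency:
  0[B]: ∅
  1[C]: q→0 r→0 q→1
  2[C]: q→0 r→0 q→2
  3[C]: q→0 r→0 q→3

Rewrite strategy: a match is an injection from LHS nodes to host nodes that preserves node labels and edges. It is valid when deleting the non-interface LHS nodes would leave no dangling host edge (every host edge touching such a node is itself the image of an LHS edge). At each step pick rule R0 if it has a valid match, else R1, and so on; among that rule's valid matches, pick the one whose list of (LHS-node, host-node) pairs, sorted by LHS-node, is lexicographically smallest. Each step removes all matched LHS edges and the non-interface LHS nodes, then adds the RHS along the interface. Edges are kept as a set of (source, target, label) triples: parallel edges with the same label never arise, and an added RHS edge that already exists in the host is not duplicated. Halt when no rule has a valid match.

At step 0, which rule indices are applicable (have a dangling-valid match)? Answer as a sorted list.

Answer: [R0]

Steps:
R0: 3 valid matches — {0↦1, 1↦0}, {0↦2, 1↦0}, {0↦3, 1↦0}
R1: no valid match — LHS pattern not found
R2: no valid match — LHS pattern not found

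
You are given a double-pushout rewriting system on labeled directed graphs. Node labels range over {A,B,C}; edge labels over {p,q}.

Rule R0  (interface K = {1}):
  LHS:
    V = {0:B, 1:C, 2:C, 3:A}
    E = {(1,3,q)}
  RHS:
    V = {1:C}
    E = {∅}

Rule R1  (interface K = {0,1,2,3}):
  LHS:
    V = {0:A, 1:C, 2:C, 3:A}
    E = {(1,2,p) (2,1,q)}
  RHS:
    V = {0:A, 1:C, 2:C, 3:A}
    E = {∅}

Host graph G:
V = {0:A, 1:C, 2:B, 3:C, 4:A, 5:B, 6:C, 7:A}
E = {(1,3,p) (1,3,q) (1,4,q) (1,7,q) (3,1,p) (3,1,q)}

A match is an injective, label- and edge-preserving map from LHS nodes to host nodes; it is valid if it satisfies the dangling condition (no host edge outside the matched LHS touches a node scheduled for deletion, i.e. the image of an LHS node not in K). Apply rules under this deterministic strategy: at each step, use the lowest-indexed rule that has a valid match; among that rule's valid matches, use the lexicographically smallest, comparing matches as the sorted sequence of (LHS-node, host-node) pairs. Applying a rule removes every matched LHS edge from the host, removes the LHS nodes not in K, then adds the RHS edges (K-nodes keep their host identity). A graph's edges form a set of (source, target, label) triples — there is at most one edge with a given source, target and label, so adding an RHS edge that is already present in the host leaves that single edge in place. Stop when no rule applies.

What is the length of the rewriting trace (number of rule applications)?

[0] host  ⇒  8 nodes, 6 edges  {1-p->3 1-q->3 1-q->4 1-q->7 3-p->1 3-q->1}
[1] R0 @ {0↦2, 1↦1, 2↦6, 3↦4}  ⇒  5 nodes, 5 edges  {1-p->3 1-q->3 1-q->7 3-p->1 3-q->1}
[2] R1 @ {0↦0, 1↦1, 2↦3, 3↦7}  ⇒  5 nodes, 3 edges  {1-q->3 1-q->7 3-p->1}
[3] R1 @ {0↦0, 1↦3, 2↦1, 3↦7}  ⇒  5 nodes, 1 edges  {1-q->7}
[4] R0 @ {0↦5, 1↦1, 2↦3, 3↦7}  ⇒  2 nodes, 0 edges  {∅}
final graph: no rule applies after step 4

Answer: 4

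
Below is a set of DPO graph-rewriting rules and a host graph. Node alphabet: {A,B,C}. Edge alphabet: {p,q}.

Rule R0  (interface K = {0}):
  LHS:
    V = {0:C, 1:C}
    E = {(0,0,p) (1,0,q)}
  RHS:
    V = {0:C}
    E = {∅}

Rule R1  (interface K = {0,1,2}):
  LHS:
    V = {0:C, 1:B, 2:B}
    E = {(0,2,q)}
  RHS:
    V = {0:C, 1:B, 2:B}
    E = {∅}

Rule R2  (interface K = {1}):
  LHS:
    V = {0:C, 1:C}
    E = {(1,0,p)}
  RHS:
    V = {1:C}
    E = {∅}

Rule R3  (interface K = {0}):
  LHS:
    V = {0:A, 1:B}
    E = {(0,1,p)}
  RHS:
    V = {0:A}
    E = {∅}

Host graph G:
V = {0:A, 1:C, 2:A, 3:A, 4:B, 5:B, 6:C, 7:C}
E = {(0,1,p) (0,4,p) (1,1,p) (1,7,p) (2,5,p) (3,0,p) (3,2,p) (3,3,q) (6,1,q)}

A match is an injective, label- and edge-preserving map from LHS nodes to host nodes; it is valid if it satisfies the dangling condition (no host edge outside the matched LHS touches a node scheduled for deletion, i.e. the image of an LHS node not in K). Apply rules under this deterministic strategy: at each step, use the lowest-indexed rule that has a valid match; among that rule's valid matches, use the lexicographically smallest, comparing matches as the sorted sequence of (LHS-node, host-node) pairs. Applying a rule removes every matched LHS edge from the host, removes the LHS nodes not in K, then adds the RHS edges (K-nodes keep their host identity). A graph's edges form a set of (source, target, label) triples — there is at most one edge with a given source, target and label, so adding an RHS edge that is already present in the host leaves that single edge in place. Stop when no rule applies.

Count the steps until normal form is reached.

start.  V:8 E:9  edges: 0-p->1 0-p->4 1-p->1 1-p->7 2-p->5 3-p->0 3-p->2 3-q->3 6-q->1
1. fire R0 via {0↦1, 1↦6}  →  V:7 E:7  edges: 0-p->1 0-p->4 1-p->7 2-p->5 3-p->0 3-p->2 3-q->3
2. fire R2 via {0↦7, 1↦1}  →  V:6 E:6  edges: 0-p->1 0-p->4 2-p->5 3-p->0 3-p->2 3-q->3
3. fire R3 via {0↦0, 1↦4}  →  V:5 E:5  edges: 0-p->1 2-p->5 3-p->0 3-p->2 3-q->3
4. fire R3 via {0↦2, 1↦5}  →  V:4 E:4  edges: 0-p->1 3-p->0 3-p->2 3-q->3
halt: no rule applies after step 4

Answer: 4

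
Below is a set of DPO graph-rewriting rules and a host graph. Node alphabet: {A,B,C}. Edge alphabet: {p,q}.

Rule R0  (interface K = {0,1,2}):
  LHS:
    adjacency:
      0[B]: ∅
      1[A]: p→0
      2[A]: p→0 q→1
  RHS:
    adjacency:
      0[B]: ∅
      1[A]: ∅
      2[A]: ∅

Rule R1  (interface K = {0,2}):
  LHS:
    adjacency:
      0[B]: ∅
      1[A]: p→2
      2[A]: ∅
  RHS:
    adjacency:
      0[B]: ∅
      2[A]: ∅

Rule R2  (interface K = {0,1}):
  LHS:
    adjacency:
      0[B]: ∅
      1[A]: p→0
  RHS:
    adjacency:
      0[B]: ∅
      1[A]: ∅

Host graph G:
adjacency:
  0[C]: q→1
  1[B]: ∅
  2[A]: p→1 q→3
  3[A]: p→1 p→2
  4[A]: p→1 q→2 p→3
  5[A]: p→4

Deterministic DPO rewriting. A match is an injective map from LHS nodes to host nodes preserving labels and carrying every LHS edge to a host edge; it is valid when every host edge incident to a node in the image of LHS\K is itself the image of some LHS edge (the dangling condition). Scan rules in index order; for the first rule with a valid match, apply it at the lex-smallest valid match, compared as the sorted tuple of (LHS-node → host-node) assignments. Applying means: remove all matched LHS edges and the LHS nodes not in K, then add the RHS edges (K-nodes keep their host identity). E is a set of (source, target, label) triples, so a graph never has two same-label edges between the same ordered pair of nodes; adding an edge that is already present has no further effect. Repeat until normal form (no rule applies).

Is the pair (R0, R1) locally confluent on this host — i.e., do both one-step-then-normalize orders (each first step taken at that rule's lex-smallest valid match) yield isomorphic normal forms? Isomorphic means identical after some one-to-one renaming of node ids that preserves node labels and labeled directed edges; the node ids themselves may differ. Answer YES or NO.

branch R0-first: apply at {0↦1, 1↦2, 2↦4} → |E|=6, then 3 more step(s) → NF |V|=4 |E|=3 V={0:C, 1:B, 2:A, 3:A} E=0-q->1 2-q->3 3-p->2
branch R1-first: apply at {0↦1, 1↦5, 2↦4} → |E|=8, then 3 more step(s) → NF |V|=4 |E|=3 V={0:C, 1:B, 2:A, 3:A} E=0-q->1 2-q->3 3-p->2
graphs isomorphic (equal up to label-preserving node renaming)

Answer: YES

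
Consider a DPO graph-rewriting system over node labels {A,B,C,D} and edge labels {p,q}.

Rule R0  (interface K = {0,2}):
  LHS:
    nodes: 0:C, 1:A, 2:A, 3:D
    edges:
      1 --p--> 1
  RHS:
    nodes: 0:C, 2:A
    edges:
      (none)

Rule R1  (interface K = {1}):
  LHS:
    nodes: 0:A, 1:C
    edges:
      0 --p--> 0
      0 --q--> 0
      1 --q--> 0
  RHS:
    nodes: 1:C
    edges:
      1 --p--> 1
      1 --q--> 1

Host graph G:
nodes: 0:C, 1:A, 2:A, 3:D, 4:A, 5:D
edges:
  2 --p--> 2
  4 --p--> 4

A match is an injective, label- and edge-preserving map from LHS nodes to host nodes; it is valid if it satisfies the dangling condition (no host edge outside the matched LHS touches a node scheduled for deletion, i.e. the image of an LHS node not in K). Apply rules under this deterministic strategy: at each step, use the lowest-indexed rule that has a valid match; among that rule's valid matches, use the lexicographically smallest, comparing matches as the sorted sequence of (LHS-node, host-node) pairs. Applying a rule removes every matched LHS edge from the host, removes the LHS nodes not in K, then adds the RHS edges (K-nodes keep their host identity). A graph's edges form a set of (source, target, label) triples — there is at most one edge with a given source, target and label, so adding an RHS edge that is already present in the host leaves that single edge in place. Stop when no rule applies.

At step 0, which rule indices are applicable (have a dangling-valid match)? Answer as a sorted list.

Answer: [R0]

Steps:
R0: 8 valid matches — {0↦0, 1↦2, 2↦1, 3↦3}, {0↦0, 1↦2, 2↦1, 3↦5}, {0↦0, 1↦2, 2↦4, 3↦3} (+5 more)
R1: no valid match — LHS pattern not found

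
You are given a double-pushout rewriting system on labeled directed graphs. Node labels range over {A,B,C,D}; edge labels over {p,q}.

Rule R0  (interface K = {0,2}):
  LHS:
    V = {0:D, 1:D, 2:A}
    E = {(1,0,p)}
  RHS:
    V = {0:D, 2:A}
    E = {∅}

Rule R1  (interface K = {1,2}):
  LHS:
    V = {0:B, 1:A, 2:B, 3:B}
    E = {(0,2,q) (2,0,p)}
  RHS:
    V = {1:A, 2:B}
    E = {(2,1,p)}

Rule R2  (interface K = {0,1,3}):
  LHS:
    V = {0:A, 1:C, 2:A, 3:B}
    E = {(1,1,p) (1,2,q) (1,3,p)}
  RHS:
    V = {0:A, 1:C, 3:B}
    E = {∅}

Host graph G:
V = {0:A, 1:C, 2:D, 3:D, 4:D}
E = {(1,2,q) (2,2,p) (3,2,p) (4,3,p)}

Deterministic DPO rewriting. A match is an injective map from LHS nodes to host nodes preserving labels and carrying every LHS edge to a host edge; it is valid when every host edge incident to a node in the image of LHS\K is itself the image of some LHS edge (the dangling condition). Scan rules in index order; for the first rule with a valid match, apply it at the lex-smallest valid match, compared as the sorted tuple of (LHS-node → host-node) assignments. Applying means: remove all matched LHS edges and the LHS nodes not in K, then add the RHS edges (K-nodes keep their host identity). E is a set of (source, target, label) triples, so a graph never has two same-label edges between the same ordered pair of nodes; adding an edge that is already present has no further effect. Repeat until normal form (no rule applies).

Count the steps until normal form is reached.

Answer: 2

Derivation:
start.  V:5 E:4  edges: 1-q->2 2-p->2 3-p->2 4-p->3
1. fire R0 via {0↦3, 1↦4, 2↦0}  →  V:4 E:3  edges: 1-q->2 2-p->2 3-p->2
2. fire R0 via {0↦2, 1↦3, 2↦0}  →  V:3 E:2  edges: 1-q->2 2-p->2
normal form: no rule applies after step 2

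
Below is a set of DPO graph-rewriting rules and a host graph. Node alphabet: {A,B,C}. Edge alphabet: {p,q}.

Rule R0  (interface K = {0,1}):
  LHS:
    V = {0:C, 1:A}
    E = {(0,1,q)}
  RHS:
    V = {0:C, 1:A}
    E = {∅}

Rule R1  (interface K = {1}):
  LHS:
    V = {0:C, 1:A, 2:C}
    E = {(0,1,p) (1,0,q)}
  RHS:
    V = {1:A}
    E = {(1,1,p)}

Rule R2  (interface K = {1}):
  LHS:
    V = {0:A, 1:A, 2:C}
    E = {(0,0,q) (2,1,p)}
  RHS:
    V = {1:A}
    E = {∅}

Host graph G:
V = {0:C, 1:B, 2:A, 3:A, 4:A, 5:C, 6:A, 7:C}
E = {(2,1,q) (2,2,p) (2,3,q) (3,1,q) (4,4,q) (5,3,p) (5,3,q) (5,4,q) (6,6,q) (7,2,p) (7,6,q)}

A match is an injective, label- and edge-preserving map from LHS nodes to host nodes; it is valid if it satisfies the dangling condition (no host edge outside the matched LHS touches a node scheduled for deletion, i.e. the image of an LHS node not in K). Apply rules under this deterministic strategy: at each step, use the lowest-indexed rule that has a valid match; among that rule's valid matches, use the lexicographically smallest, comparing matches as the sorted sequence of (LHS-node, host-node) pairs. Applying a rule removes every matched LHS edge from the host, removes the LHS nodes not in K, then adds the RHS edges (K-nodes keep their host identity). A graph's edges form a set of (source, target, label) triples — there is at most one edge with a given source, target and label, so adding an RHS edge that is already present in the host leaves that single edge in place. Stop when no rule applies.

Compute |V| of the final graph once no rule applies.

Answer: 4

Derivation:
initial: |V|=8 |E|=11  E = 2-q->1 2-p->2 2-q->3 3-q->1 4-q->4 5-p->3 5-q->3 5-q->4 6-q->6 7-p->2 7-q->6
step 1: apply R0 at {0↦5, 1↦3}  → |V|=8 |E|=10  E = 2-q->1 2-p->2 2-q->3 3-q->1 4-q->4 5-p->3 5-q->4 6-q->6 7-p->2 7-q->6
step 2: apply R0 at {0↦5, 1↦4}  → |V|=8 |E|=9  E = 2-q->1 2-p->2 2-q->3 3-q->1 4-q->4 5-p->3 6-q->6 7-p->2 7-q->6
step 3: apply R0 at {0↦7, 1↦6}  → |V|=8 |E|=8  E = 2-q->1 2-p->2 2-q->3 3-q->1 4-q->4 5-p->3 6-q->6 7-p->2
step 4: apply R2 at {0↦4, 1↦2, 2↦7}  → |V|=6 |E|=6  E = 2-q->1 2-p->2 2-q->3 3-q->1 5-p->3 6-q->6
step 5: apply R2 at {0↦6, 1↦3, 2↦5}  → |V|=4 |E|=4  E = 2-q->1 2-p->2 2-q->3 3-q->1
halt: no rule applies after step 5
NF nodes: {0:C, 1:B, 2:A, 3:A}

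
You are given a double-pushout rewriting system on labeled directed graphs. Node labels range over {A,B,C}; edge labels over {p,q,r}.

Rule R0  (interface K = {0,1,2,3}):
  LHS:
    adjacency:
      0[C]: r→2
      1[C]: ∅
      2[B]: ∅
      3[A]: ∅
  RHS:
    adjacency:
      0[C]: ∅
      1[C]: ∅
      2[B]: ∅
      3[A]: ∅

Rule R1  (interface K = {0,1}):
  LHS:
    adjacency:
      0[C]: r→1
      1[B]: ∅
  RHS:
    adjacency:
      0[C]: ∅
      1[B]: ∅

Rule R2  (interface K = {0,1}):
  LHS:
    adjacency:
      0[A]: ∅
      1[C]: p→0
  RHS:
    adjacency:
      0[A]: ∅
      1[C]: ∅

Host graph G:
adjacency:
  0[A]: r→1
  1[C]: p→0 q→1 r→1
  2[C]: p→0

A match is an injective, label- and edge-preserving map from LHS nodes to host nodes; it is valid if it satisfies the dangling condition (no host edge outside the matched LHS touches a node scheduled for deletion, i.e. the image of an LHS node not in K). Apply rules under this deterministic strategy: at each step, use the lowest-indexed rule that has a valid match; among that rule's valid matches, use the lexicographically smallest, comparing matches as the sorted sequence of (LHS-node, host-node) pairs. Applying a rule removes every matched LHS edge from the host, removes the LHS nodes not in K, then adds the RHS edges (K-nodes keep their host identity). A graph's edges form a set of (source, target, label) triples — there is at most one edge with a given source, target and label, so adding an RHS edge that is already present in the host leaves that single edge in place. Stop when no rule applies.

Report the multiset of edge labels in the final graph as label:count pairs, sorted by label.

Answer: q:1 r:2

Rewrite trace:
start.  V:3 E:5  edges: 0-r->1 1-p->0 1-q->1 1-r->1 2-p->0
1. fire R2 via {0↦0, 1↦1}  →  V:3 E:4  edges: 0-r->1 1-q->1 1-r->1 2-p->0
2. fire R2 via {0↦0, 1↦2}  →  V:3 E:3  edges: 0-r->1 1-q->1 1-r->1
final graph: no rule applies after step 2
NF edges: [(0, 1, 'r'), (1, 1, 'q'), (1, 1, 'r')]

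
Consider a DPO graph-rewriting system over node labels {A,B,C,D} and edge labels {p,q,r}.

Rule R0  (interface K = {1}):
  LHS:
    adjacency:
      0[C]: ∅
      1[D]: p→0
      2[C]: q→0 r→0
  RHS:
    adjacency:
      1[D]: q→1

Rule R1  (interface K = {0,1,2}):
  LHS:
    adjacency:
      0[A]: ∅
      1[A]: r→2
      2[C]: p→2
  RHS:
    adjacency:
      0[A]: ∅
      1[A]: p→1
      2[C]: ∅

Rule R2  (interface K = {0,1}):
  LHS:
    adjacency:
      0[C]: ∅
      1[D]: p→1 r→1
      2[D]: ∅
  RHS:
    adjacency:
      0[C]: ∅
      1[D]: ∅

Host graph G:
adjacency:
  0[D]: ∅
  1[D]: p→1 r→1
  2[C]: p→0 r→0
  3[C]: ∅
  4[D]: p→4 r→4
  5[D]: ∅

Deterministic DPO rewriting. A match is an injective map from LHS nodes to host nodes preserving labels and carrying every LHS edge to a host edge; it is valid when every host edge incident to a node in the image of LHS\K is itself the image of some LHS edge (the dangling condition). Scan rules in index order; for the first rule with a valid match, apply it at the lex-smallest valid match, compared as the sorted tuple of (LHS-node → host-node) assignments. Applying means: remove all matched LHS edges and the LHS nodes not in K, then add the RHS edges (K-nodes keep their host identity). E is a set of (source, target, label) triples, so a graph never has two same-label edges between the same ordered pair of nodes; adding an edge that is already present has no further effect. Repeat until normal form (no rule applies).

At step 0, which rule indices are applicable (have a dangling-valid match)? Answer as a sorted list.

R0: no valid match — LHS pattern not found
R1: no valid match — LHS pattern not found
R2: 4 valid matches — {0↦2, 1↦1, 2↦5}, {0↦2, 1↦4, 2↦5}, {0↦3, 1↦1, 2↦5} (+1 more)

Answer: [R2]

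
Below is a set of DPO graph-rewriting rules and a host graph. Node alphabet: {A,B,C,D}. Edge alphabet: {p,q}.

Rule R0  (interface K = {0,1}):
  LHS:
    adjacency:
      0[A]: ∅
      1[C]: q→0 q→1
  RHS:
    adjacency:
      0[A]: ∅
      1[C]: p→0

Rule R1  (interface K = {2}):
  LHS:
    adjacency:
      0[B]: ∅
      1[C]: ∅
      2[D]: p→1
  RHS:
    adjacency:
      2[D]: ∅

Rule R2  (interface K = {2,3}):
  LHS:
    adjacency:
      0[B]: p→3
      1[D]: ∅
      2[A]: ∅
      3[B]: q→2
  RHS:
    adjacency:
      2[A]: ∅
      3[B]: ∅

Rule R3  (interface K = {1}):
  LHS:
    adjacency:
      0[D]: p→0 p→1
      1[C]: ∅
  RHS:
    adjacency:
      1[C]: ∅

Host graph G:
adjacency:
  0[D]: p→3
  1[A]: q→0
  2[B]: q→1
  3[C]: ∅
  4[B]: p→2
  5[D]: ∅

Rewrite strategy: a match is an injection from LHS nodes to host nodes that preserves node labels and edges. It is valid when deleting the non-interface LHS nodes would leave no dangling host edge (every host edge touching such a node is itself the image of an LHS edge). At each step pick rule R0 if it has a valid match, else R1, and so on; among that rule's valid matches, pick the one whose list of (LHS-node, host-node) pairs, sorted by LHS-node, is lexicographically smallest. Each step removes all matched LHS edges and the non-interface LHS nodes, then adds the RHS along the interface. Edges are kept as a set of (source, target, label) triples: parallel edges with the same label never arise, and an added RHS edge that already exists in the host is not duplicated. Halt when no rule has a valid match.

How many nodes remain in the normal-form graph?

Answer: 2

Rewrite trace:
[0] host  ⇒  6 nodes, 4 edges  {0-p->3 1-q->0 2-q->1 4-p->2}
[1] R2 @ {0↦4, 1↦5, 2↦1, 3↦2}  ⇒  4 nodes, 2 edges  {0-p->3 1-q->0}
[2] R1 @ {0↦2, 1↦3, 2↦0}  ⇒  2 nodes, 1 edges  {1-q->0}
final graph: no rule applies after step 2
NF nodes: {0:D, 1:A}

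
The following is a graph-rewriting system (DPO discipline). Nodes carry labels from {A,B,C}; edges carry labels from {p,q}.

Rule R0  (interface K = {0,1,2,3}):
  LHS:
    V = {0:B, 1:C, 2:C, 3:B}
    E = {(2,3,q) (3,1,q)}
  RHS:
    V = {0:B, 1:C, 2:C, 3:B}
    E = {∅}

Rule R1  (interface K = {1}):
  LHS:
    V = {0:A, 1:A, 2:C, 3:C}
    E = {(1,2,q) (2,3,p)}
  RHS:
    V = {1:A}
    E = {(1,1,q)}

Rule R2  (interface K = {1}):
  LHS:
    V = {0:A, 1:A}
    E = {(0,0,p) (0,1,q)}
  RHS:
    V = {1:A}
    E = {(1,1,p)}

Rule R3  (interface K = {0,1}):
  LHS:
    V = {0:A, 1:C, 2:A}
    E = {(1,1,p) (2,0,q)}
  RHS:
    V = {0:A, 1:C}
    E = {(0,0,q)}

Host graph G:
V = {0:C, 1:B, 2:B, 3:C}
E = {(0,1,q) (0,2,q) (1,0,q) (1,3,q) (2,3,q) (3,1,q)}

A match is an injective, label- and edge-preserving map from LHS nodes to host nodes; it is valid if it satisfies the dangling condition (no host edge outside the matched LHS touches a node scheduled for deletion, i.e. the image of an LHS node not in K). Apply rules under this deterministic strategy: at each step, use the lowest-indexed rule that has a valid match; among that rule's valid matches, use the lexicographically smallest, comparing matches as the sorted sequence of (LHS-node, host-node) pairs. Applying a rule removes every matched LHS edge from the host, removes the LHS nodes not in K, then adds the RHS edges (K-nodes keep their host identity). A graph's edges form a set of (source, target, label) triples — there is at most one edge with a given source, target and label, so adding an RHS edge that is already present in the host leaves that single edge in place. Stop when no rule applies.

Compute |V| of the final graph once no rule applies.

Answer: 4

Rewrite trace:
initial: |V|=4 |E|=6  E = 0-q->1 0-q->2 1-q->0 1-q->3 2-q->3 3-q->1
step 1: apply R0 at {0↦1, 1↦3, 2↦0, 3↦2}  → |V|=4 |E|=4  E = 0-q->1 1-q->0 1-q->3 3-q->1
step 2: apply R0 at {0↦2, 1↦0, 2↦3, 3↦1}  → |V|=4 |E|=2  E = 0-q->1 1-q->3
step 3: apply R0 at {0↦2, 1↦3, 2↦0, 3↦1}  → |V|=4 |E|=0  E = ∅
halt: no rule applies after step 3
NF nodes: {0:C, 1:B, 2:B, 3:C}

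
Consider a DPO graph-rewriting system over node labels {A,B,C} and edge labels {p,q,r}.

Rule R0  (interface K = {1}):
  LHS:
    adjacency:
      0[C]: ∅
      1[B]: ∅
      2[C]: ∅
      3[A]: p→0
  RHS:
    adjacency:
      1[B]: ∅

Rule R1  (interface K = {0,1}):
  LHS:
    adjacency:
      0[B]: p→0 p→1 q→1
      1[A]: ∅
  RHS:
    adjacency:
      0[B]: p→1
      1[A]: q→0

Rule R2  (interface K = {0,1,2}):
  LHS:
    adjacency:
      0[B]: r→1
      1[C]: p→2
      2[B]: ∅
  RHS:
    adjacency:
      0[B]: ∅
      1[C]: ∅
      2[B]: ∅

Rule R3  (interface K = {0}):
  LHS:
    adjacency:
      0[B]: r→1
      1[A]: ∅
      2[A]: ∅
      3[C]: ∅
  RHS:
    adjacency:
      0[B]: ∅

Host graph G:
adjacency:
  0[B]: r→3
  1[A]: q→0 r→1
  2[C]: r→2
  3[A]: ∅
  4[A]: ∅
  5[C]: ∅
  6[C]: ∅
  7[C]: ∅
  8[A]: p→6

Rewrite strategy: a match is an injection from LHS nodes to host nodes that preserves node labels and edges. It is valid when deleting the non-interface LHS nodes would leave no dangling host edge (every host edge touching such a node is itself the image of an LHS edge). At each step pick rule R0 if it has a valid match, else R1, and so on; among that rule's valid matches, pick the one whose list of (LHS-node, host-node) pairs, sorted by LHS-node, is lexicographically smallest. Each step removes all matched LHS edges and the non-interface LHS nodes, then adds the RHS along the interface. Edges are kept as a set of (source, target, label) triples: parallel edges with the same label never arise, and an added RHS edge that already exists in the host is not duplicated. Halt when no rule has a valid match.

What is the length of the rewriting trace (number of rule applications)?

Answer: 2

Derivation:
[0] host  ⇒  9 nodes, 5 edges  {0-r->3 1-q->0 1-r->1 2-r->2 8-p->6}
[1] R0 @ {0↦6, 1↦0, 2↦5, 3↦8}  ⇒  6 nodes, 4 edges  {0-r->3 1-q->0 1-r->1 2-r->2}
[2] R3 @ {0↦0, 1↦3, 2↦4, 3↦7}  ⇒  3 nodes, 3 edges  {1-q->0 1-r->1 2-r->2}
normal form: no rule applies after step 2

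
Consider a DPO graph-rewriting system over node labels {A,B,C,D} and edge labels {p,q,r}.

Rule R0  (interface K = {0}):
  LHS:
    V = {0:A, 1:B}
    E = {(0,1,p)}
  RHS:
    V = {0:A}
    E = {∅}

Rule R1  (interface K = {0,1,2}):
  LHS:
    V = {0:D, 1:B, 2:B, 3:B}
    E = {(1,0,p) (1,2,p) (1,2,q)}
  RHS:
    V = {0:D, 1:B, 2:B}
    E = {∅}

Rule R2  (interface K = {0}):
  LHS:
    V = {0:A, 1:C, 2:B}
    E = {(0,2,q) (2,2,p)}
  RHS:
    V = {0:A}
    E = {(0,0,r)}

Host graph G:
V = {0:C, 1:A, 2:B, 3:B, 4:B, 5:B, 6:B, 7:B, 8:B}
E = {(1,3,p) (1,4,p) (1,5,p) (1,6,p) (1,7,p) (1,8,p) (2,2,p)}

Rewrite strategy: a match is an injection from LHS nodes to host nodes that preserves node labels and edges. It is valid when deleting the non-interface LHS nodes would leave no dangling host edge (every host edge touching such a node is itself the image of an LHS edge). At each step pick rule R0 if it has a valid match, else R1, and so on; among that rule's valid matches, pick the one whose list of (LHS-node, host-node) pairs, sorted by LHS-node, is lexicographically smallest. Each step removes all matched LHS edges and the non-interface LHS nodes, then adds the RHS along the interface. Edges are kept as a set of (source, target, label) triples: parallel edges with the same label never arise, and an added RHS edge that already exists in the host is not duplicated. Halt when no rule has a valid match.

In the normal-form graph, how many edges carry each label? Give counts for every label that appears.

Answer: p:1

Rewrite trace:
initial: |V|=9 |E|=7  E = 1-p->3 1-p->4 1-p->5 1-p->6 1-p->7 1-p->8 2-p->2
step 1: apply R0 at {0↦1, 1↦3}  → |V|=8 |E|=6  E = 1-p->4 1-p->5 1-p->6 1-p->7 1-p->8 2-p->2
step 2: apply R0 at {0↦1, 1↦4}  → |V|=7 |E|=5  E = 1-p->5 1-p->6 1-p->7 1-p->8 2-p->2
step 3: apply R0 at {0↦1, 1↦5}  → |V|=6 |E|=4  E = 1-p->6 1-p->7 1-p->8 2-p->2
step 4: apply R0 at {0↦1, 1↦6}  → |V|=5 |E|=3  E = 1-p->7 1-p->8 2-p->2
step 5: apply R0 at {0↦1, 1↦7}  → |V|=4 |E|=2  E = 1-p->8 2-p->2
step 6: apply R0 at {0↦1, 1↦8}  → |V|=3 |E|=1  E = 2-p->2
normal form: no rule applies after step 6
NF edges: [(2, 2, 'p')]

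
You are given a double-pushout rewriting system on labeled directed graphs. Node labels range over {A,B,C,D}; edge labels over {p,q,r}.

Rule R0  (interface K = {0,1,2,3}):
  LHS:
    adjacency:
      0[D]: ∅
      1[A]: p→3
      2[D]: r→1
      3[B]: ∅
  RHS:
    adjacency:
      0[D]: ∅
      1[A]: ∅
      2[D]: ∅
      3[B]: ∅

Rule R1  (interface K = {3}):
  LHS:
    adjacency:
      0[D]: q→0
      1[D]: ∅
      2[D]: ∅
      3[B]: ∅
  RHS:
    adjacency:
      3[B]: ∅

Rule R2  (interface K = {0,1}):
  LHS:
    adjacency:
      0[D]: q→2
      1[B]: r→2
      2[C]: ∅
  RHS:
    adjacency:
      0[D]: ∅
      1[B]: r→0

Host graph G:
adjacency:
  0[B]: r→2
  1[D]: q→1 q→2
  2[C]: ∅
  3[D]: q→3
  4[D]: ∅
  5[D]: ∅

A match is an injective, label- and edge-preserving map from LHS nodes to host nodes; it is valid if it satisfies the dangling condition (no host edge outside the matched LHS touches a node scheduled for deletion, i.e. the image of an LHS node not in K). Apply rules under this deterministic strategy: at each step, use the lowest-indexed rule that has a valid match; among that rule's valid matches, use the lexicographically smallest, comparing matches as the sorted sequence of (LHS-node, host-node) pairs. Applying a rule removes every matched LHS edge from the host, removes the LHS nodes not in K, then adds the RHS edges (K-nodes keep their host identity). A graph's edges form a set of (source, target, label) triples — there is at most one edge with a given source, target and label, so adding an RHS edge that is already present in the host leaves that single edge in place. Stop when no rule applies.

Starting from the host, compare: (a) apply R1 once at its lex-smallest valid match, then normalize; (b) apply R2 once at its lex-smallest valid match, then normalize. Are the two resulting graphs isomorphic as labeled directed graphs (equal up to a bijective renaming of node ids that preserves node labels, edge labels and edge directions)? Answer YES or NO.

Answer: YES

Derivation:
branch R1-first: apply at {0↦3, 1↦4, 2↦5, 3↦0} → |E|=3, then 1 more step(s) → NF |V|=2 |E|=2 V={0:B, 1:D} E=0-r->1 1-q->1
branch R2-first: apply at {0↦1, 1↦0, 2↦2} → |E|=3, then 1 more step(s) → NF |V|=2 |E|=2 V={0:B, 1:D} E=0-r->1 1-q->1
graphs isomorphic (equal up to label-preserving node renaming)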